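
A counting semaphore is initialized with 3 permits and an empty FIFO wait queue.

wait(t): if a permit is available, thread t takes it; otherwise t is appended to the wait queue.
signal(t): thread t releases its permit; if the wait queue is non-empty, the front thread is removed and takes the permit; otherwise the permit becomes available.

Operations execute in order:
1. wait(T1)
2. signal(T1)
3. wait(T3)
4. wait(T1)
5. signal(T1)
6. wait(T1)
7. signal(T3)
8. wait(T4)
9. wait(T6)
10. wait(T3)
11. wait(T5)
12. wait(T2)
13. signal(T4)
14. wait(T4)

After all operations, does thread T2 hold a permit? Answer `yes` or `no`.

Step 1: wait(T1) -> count=2 queue=[] holders={T1}
Step 2: signal(T1) -> count=3 queue=[] holders={none}
Step 3: wait(T3) -> count=2 queue=[] holders={T3}
Step 4: wait(T1) -> count=1 queue=[] holders={T1,T3}
Step 5: signal(T1) -> count=2 queue=[] holders={T3}
Step 6: wait(T1) -> count=1 queue=[] holders={T1,T3}
Step 7: signal(T3) -> count=2 queue=[] holders={T1}
Step 8: wait(T4) -> count=1 queue=[] holders={T1,T4}
Step 9: wait(T6) -> count=0 queue=[] holders={T1,T4,T6}
Step 10: wait(T3) -> count=0 queue=[T3] holders={T1,T4,T6}
Step 11: wait(T5) -> count=0 queue=[T3,T5] holders={T1,T4,T6}
Step 12: wait(T2) -> count=0 queue=[T3,T5,T2] holders={T1,T4,T6}
Step 13: signal(T4) -> count=0 queue=[T5,T2] holders={T1,T3,T6}
Step 14: wait(T4) -> count=0 queue=[T5,T2,T4] holders={T1,T3,T6}
Final holders: {T1,T3,T6} -> T2 not in holders

Answer: no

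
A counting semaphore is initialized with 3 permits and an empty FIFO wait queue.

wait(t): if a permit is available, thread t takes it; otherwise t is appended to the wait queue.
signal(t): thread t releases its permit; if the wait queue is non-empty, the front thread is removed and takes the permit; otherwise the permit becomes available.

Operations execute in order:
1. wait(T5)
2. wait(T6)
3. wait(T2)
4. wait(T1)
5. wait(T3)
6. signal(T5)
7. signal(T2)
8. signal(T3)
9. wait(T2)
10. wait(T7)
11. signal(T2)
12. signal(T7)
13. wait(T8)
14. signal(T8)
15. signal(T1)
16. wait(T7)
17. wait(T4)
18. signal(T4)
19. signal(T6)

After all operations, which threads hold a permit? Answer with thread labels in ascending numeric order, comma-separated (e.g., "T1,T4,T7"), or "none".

Step 1: wait(T5) -> count=2 queue=[] holders={T5}
Step 2: wait(T6) -> count=1 queue=[] holders={T5,T6}
Step 3: wait(T2) -> count=0 queue=[] holders={T2,T5,T6}
Step 4: wait(T1) -> count=0 queue=[T1] holders={T2,T5,T6}
Step 5: wait(T3) -> count=0 queue=[T1,T3] holders={T2,T5,T6}
Step 6: signal(T5) -> count=0 queue=[T3] holders={T1,T2,T6}
Step 7: signal(T2) -> count=0 queue=[] holders={T1,T3,T6}
Step 8: signal(T3) -> count=1 queue=[] holders={T1,T6}
Step 9: wait(T2) -> count=0 queue=[] holders={T1,T2,T6}
Step 10: wait(T7) -> count=0 queue=[T7] holders={T1,T2,T6}
Step 11: signal(T2) -> count=0 queue=[] holders={T1,T6,T7}
Step 12: signal(T7) -> count=1 queue=[] holders={T1,T6}
Step 13: wait(T8) -> count=0 queue=[] holders={T1,T6,T8}
Step 14: signal(T8) -> count=1 queue=[] holders={T1,T6}
Step 15: signal(T1) -> count=2 queue=[] holders={T6}
Step 16: wait(T7) -> count=1 queue=[] holders={T6,T7}
Step 17: wait(T4) -> count=0 queue=[] holders={T4,T6,T7}
Step 18: signal(T4) -> count=1 queue=[] holders={T6,T7}
Step 19: signal(T6) -> count=2 queue=[] holders={T7}
Final holders: T7

Answer: T7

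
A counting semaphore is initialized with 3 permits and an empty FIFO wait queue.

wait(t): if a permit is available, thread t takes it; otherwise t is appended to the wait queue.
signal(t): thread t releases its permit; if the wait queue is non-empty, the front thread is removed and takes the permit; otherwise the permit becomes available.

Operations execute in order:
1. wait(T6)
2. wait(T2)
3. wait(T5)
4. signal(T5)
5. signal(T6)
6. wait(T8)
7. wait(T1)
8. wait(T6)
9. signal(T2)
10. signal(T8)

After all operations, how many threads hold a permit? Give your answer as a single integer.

Step 1: wait(T6) -> count=2 queue=[] holders={T6}
Step 2: wait(T2) -> count=1 queue=[] holders={T2,T6}
Step 3: wait(T5) -> count=0 queue=[] holders={T2,T5,T6}
Step 4: signal(T5) -> count=1 queue=[] holders={T2,T6}
Step 5: signal(T6) -> count=2 queue=[] holders={T2}
Step 6: wait(T8) -> count=1 queue=[] holders={T2,T8}
Step 7: wait(T1) -> count=0 queue=[] holders={T1,T2,T8}
Step 8: wait(T6) -> count=0 queue=[T6] holders={T1,T2,T8}
Step 9: signal(T2) -> count=0 queue=[] holders={T1,T6,T8}
Step 10: signal(T8) -> count=1 queue=[] holders={T1,T6}
Final holders: {T1,T6} -> 2 thread(s)

Answer: 2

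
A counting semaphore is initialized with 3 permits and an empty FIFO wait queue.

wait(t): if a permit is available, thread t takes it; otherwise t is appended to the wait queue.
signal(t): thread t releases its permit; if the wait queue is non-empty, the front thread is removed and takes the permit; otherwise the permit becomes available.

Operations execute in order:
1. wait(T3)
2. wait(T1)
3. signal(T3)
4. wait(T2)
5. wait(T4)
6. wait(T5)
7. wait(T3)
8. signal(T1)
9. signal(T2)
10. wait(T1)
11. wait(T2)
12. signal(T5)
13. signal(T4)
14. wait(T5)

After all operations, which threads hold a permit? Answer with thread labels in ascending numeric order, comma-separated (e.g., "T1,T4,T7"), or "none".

Answer: T1,T2,T3

Derivation:
Step 1: wait(T3) -> count=2 queue=[] holders={T3}
Step 2: wait(T1) -> count=1 queue=[] holders={T1,T3}
Step 3: signal(T3) -> count=2 queue=[] holders={T1}
Step 4: wait(T2) -> count=1 queue=[] holders={T1,T2}
Step 5: wait(T4) -> count=0 queue=[] holders={T1,T2,T4}
Step 6: wait(T5) -> count=0 queue=[T5] holders={T1,T2,T4}
Step 7: wait(T3) -> count=0 queue=[T5,T3] holders={T1,T2,T4}
Step 8: signal(T1) -> count=0 queue=[T3] holders={T2,T4,T5}
Step 9: signal(T2) -> count=0 queue=[] holders={T3,T4,T5}
Step 10: wait(T1) -> count=0 queue=[T1] holders={T3,T4,T5}
Step 11: wait(T2) -> count=0 queue=[T1,T2] holders={T3,T4,T5}
Step 12: signal(T5) -> count=0 queue=[T2] holders={T1,T3,T4}
Step 13: signal(T4) -> count=0 queue=[] holders={T1,T2,T3}
Step 14: wait(T5) -> count=0 queue=[T5] holders={T1,T2,T3}
Final holders: T1,T2,T3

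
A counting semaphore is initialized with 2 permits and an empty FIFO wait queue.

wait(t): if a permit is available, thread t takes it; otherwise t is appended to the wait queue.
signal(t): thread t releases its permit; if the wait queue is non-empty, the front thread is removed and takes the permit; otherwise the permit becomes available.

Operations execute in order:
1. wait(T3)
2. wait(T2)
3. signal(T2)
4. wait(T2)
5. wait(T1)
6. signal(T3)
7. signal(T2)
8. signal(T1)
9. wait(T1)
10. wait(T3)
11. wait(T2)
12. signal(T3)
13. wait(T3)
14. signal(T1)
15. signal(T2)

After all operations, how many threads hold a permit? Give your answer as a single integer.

Answer: 1

Derivation:
Step 1: wait(T3) -> count=1 queue=[] holders={T3}
Step 2: wait(T2) -> count=0 queue=[] holders={T2,T3}
Step 3: signal(T2) -> count=1 queue=[] holders={T3}
Step 4: wait(T2) -> count=0 queue=[] holders={T2,T3}
Step 5: wait(T1) -> count=0 queue=[T1] holders={T2,T3}
Step 6: signal(T3) -> count=0 queue=[] holders={T1,T2}
Step 7: signal(T2) -> count=1 queue=[] holders={T1}
Step 8: signal(T1) -> count=2 queue=[] holders={none}
Step 9: wait(T1) -> count=1 queue=[] holders={T1}
Step 10: wait(T3) -> count=0 queue=[] holders={T1,T3}
Step 11: wait(T2) -> count=0 queue=[T2] holders={T1,T3}
Step 12: signal(T3) -> count=0 queue=[] holders={T1,T2}
Step 13: wait(T3) -> count=0 queue=[T3] holders={T1,T2}
Step 14: signal(T1) -> count=0 queue=[] holders={T2,T3}
Step 15: signal(T2) -> count=1 queue=[] holders={T3}
Final holders: {T3} -> 1 thread(s)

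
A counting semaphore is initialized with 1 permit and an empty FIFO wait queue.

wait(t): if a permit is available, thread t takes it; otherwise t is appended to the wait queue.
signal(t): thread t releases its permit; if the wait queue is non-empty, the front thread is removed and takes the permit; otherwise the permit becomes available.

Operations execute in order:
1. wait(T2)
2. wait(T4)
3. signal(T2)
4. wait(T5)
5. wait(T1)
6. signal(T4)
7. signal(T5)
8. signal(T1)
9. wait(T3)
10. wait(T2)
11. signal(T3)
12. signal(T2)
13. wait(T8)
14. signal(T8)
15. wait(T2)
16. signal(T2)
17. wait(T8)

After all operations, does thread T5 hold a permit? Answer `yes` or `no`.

Step 1: wait(T2) -> count=0 queue=[] holders={T2}
Step 2: wait(T4) -> count=0 queue=[T4] holders={T2}
Step 3: signal(T2) -> count=0 queue=[] holders={T4}
Step 4: wait(T5) -> count=0 queue=[T5] holders={T4}
Step 5: wait(T1) -> count=0 queue=[T5,T1] holders={T4}
Step 6: signal(T4) -> count=0 queue=[T1] holders={T5}
Step 7: signal(T5) -> count=0 queue=[] holders={T1}
Step 8: signal(T1) -> count=1 queue=[] holders={none}
Step 9: wait(T3) -> count=0 queue=[] holders={T3}
Step 10: wait(T2) -> count=0 queue=[T2] holders={T3}
Step 11: signal(T3) -> count=0 queue=[] holders={T2}
Step 12: signal(T2) -> count=1 queue=[] holders={none}
Step 13: wait(T8) -> count=0 queue=[] holders={T8}
Step 14: signal(T8) -> count=1 queue=[] holders={none}
Step 15: wait(T2) -> count=0 queue=[] holders={T2}
Step 16: signal(T2) -> count=1 queue=[] holders={none}
Step 17: wait(T8) -> count=0 queue=[] holders={T8}
Final holders: {T8} -> T5 not in holders

Answer: no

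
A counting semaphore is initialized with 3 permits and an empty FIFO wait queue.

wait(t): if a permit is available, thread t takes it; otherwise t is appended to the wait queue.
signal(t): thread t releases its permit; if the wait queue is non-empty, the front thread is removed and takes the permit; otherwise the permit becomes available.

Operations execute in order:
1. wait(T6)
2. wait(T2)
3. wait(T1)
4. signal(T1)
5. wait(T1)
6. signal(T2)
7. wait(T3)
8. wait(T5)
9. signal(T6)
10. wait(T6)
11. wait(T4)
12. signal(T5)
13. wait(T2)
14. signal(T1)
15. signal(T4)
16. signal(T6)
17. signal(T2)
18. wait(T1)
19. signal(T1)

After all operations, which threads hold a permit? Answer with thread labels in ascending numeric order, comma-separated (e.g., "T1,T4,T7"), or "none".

Step 1: wait(T6) -> count=2 queue=[] holders={T6}
Step 2: wait(T2) -> count=1 queue=[] holders={T2,T6}
Step 3: wait(T1) -> count=0 queue=[] holders={T1,T2,T6}
Step 4: signal(T1) -> count=1 queue=[] holders={T2,T6}
Step 5: wait(T1) -> count=0 queue=[] holders={T1,T2,T6}
Step 6: signal(T2) -> count=1 queue=[] holders={T1,T6}
Step 7: wait(T3) -> count=0 queue=[] holders={T1,T3,T6}
Step 8: wait(T5) -> count=0 queue=[T5] holders={T1,T3,T6}
Step 9: signal(T6) -> count=0 queue=[] holders={T1,T3,T5}
Step 10: wait(T6) -> count=0 queue=[T6] holders={T1,T3,T5}
Step 11: wait(T4) -> count=0 queue=[T6,T4] holders={T1,T3,T5}
Step 12: signal(T5) -> count=0 queue=[T4] holders={T1,T3,T6}
Step 13: wait(T2) -> count=0 queue=[T4,T2] holders={T1,T3,T6}
Step 14: signal(T1) -> count=0 queue=[T2] holders={T3,T4,T6}
Step 15: signal(T4) -> count=0 queue=[] holders={T2,T3,T6}
Step 16: signal(T6) -> count=1 queue=[] holders={T2,T3}
Step 17: signal(T2) -> count=2 queue=[] holders={T3}
Step 18: wait(T1) -> count=1 queue=[] holders={T1,T3}
Step 19: signal(T1) -> count=2 queue=[] holders={T3}
Final holders: T3

Answer: T3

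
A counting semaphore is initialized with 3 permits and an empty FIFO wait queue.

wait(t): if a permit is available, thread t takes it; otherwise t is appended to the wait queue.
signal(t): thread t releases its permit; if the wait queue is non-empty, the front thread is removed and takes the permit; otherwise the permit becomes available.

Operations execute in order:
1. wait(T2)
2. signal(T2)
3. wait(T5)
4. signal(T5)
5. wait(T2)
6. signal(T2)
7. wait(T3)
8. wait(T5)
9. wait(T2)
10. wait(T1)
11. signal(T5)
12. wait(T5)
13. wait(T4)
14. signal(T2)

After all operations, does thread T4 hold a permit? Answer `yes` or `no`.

Answer: no

Derivation:
Step 1: wait(T2) -> count=2 queue=[] holders={T2}
Step 2: signal(T2) -> count=3 queue=[] holders={none}
Step 3: wait(T5) -> count=2 queue=[] holders={T5}
Step 4: signal(T5) -> count=3 queue=[] holders={none}
Step 5: wait(T2) -> count=2 queue=[] holders={T2}
Step 6: signal(T2) -> count=3 queue=[] holders={none}
Step 7: wait(T3) -> count=2 queue=[] holders={T3}
Step 8: wait(T5) -> count=1 queue=[] holders={T3,T5}
Step 9: wait(T2) -> count=0 queue=[] holders={T2,T3,T5}
Step 10: wait(T1) -> count=0 queue=[T1] holders={T2,T3,T5}
Step 11: signal(T5) -> count=0 queue=[] holders={T1,T2,T3}
Step 12: wait(T5) -> count=0 queue=[T5] holders={T1,T2,T3}
Step 13: wait(T4) -> count=0 queue=[T5,T4] holders={T1,T2,T3}
Step 14: signal(T2) -> count=0 queue=[T4] holders={T1,T3,T5}
Final holders: {T1,T3,T5} -> T4 not in holders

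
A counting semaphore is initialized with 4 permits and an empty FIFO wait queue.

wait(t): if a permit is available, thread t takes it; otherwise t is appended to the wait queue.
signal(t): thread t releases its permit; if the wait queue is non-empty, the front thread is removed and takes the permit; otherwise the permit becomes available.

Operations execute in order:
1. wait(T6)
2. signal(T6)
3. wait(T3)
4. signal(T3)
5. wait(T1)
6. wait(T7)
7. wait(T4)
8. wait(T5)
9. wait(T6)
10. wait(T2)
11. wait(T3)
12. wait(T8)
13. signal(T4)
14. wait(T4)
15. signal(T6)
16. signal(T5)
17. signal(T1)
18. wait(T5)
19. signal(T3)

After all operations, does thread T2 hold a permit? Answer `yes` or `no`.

Step 1: wait(T6) -> count=3 queue=[] holders={T6}
Step 2: signal(T6) -> count=4 queue=[] holders={none}
Step 3: wait(T3) -> count=3 queue=[] holders={T3}
Step 4: signal(T3) -> count=4 queue=[] holders={none}
Step 5: wait(T1) -> count=3 queue=[] holders={T1}
Step 6: wait(T7) -> count=2 queue=[] holders={T1,T7}
Step 7: wait(T4) -> count=1 queue=[] holders={T1,T4,T7}
Step 8: wait(T5) -> count=0 queue=[] holders={T1,T4,T5,T7}
Step 9: wait(T6) -> count=0 queue=[T6] holders={T1,T4,T5,T7}
Step 10: wait(T2) -> count=0 queue=[T6,T2] holders={T1,T4,T5,T7}
Step 11: wait(T3) -> count=0 queue=[T6,T2,T3] holders={T1,T4,T5,T7}
Step 12: wait(T8) -> count=0 queue=[T6,T2,T3,T8] holders={T1,T4,T5,T7}
Step 13: signal(T4) -> count=0 queue=[T2,T3,T8] holders={T1,T5,T6,T7}
Step 14: wait(T4) -> count=0 queue=[T2,T3,T8,T4] holders={T1,T5,T6,T7}
Step 15: signal(T6) -> count=0 queue=[T3,T8,T4] holders={T1,T2,T5,T7}
Step 16: signal(T5) -> count=0 queue=[T8,T4] holders={T1,T2,T3,T7}
Step 17: signal(T1) -> count=0 queue=[T4] holders={T2,T3,T7,T8}
Step 18: wait(T5) -> count=0 queue=[T4,T5] holders={T2,T3,T7,T8}
Step 19: signal(T3) -> count=0 queue=[T5] holders={T2,T4,T7,T8}
Final holders: {T2,T4,T7,T8} -> T2 in holders

Answer: yes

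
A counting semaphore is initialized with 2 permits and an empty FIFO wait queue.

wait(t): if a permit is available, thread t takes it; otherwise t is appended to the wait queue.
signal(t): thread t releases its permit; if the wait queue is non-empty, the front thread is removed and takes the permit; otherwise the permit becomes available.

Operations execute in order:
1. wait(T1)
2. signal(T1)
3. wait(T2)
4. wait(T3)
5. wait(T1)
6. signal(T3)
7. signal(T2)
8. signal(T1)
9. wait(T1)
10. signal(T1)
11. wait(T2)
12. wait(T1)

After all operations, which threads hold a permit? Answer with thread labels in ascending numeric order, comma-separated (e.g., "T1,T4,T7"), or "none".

Answer: T1,T2

Derivation:
Step 1: wait(T1) -> count=1 queue=[] holders={T1}
Step 2: signal(T1) -> count=2 queue=[] holders={none}
Step 3: wait(T2) -> count=1 queue=[] holders={T2}
Step 4: wait(T3) -> count=0 queue=[] holders={T2,T3}
Step 5: wait(T1) -> count=0 queue=[T1] holders={T2,T3}
Step 6: signal(T3) -> count=0 queue=[] holders={T1,T2}
Step 7: signal(T2) -> count=1 queue=[] holders={T1}
Step 8: signal(T1) -> count=2 queue=[] holders={none}
Step 9: wait(T1) -> count=1 queue=[] holders={T1}
Step 10: signal(T1) -> count=2 queue=[] holders={none}
Step 11: wait(T2) -> count=1 queue=[] holders={T2}
Step 12: wait(T1) -> count=0 queue=[] holders={T1,T2}
Final holders: T1,T2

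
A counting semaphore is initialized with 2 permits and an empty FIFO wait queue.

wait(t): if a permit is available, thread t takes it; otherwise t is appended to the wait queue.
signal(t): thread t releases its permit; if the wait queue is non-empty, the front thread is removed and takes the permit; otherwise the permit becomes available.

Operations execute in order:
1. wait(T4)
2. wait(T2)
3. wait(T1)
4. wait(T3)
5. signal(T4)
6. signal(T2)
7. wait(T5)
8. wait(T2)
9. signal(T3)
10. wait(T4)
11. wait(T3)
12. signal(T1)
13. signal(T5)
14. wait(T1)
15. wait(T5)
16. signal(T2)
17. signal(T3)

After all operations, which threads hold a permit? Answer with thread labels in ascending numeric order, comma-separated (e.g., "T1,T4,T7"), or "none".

Step 1: wait(T4) -> count=1 queue=[] holders={T4}
Step 2: wait(T2) -> count=0 queue=[] holders={T2,T4}
Step 3: wait(T1) -> count=0 queue=[T1] holders={T2,T4}
Step 4: wait(T3) -> count=0 queue=[T1,T3] holders={T2,T4}
Step 5: signal(T4) -> count=0 queue=[T3] holders={T1,T2}
Step 6: signal(T2) -> count=0 queue=[] holders={T1,T3}
Step 7: wait(T5) -> count=0 queue=[T5] holders={T1,T3}
Step 8: wait(T2) -> count=0 queue=[T5,T2] holders={T1,T3}
Step 9: signal(T3) -> count=0 queue=[T2] holders={T1,T5}
Step 10: wait(T4) -> count=0 queue=[T2,T4] holders={T1,T5}
Step 11: wait(T3) -> count=0 queue=[T2,T4,T3] holders={T1,T5}
Step 12: signal(T1) -> count=0 queue=[T4,T3] holders={T2,T5}
Step 13: signal(T5) -> count=0 queue=[T3] holders={T2,T4}
Step 14: wait(T1) -> count=0 queue=[T3,T1] holders={T2,T4}
Step 15: wait(T5) -> count=0 queue=[T3,T1,T5] holders={T2,T4}
Step 16: signal(T2) -> count=0 queue=[T1,T5] holders={T3,T4}
Step 17: signal(T3) -> count=0 queue=[T5] holders={T1,T4}
Final holders: T1,T4

Answer: T1,T4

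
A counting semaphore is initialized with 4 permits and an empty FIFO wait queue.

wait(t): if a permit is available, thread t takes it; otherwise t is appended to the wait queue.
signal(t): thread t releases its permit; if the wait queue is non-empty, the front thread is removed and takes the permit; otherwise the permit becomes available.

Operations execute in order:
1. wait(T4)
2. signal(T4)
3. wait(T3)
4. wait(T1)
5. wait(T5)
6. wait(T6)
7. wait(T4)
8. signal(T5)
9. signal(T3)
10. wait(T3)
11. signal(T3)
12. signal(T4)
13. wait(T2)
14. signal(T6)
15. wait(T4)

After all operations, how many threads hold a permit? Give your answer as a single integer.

Answer: 3

Derivation:
Step 1: wait(T4) -> count=3 queue=[] holders={T4}
Step 2: signal(T4) -> count=4 queue=[] holders={none}
Step 3: wait(T3) -> count=3 queue=[] holders={T3}
Step 4: wait(T1) -> count=2 queue=[] holders={T1,T3}
Step 5: wait(T5) -> count=1 queue=[] holders={T1,T3,T5}
Step 6: wait(T6) -> count=0 queue=[] holders={T1,T3,T5,T6}
Step 7: wait(T4) -> count=0 queue=[T4] holders={T1,T3,T5,T6}
Step 8: signal(T5) -> count=0 queue=[] holders={T1,T3,T4,T6}
Step 9: signal(T3) -> count=1 queue=[] holders={T1,T4,T6}
Step 10: wait(T3) -> count=0 queue=[] holders={T1,T3,T4,T6}
Step 11: signal(T3) -> count=1 queue=[] holders={T1,T4,T6}
Step 12: signal(T4) -> count=2 queue=[] holders={T1,T6}
Step 13: wait(T2) -> count=1 queue=[] holders={T1,T2,T6}
Step 14: signal(T6) -> count=2 queue=[] holders={T1,T2}
Step 15: wait(T4) -> count=1 queue=[] holders={T1,T2,T4}
Final holders: {T1,T2,T4} -> 3 thread(s)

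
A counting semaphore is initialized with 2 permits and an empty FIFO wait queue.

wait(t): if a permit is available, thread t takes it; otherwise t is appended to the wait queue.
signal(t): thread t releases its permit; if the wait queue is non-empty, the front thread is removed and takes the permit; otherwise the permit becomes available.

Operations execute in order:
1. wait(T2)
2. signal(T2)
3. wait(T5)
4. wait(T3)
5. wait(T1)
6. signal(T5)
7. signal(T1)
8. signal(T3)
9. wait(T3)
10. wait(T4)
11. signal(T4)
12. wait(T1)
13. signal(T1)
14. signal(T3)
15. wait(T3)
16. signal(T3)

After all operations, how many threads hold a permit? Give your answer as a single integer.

Answer: 0

Derivation:
Step 1: wait(T2) -> count=1 queue=[] holders={T2}
Step 2: signal(T2) -> count=2 queue=[] holders={none}
Step 3: wait(T5) -> count=1 queue=[] holders={T5}
Step 4: wait(T3) -> count=0 queue=[] holders={T3,T5}
Step 5: wait(T1) -> count=0 queue=[T1] holders={T3,T5}
Step 6: signal(T5) -> count=0 queue=[] holders={T1,T3}
Step 7: signal(T1) -> count=1 queue=[] holders={T3}
Step 8: signal(T3) -> count=2 queue=[] holders={none}
Step 9: wait(T3) -> count=1 queue=[] holders={T3}
Step 10: wait(T4) -> count=0 queue=[] holders={T3,T4}
Step 11: signal(T4) -> count=1 queue=[] holders={T3}
Step 12: wait(T1) -> count=0 queue=[] holders={T1,T3}
Step 13: signal(T1) -> count=1 queue=[] holders={T3}
Step 14: signal(T3) -> count=2 queue=[] holders={none}
Step 15: wait(T3) -> count=1 queue=[] holders={T3}
Step 16: signal(T3) -> count=2 queue=[] holders={none}
Final holders: {none} -> 0 thread(s)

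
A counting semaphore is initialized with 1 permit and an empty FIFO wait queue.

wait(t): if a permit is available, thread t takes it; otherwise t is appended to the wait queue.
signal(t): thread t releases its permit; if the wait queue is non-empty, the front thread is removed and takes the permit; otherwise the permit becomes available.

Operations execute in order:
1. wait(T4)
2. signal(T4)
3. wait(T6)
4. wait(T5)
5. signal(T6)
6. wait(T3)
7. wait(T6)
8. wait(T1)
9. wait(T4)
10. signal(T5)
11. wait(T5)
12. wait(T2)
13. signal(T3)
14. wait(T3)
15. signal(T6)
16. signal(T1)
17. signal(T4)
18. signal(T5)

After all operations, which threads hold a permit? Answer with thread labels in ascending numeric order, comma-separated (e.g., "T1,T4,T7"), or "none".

Step 1: wait(T4) -> count=0 queue=[] holders={T4}
Step 2: signal(T4) -> count=1 queue=[] holders={none}
Step 3: wait(T6) -> count=0 queue=[] holders={T6}
Step 4: wait(T5) -> count=0 queue=[T5] holders={T6}
Step 5: signal(T6) -> count=0 queue=[] holders={T5}
Step 6: wait(T3) -> count=0 queue=[T3] holders={T5}
Step 7: wait(T6) -> count=0 queue=[T3,T6] holders={T5}
Step 8: wait(T1) -> count=0 queue=[T3,T6,T1] holders={T5}
Step 9: wait(T4) -> count=0 queue=[T3,T6,T1,T4] holders={T5}
Step 10: signal(T5) -> count=0 queue=[T6,T1,T4] holders={T3}
Step 11: wait(T5) -> count=0 queue=[T6,T1,T4,T5] holders={T3}
Step 12: wait(T2) -> count=0 queue=[T6,T1,T4,T5,T2] holders={T3}
Step 13: signal(T3) -> count=0 queue=[T1,T4,T5,T2] holders={T6}
Step 14: wait(T3) -> count=0 queue=[T1,T4,T5,T2,T3] holders={T6}
Step 15: signal(T6) -> count=0 queue=[T4,T5,T2,T3] holders={T1}
Step 16: signal(T1) -> count=0 queue=[T5,T2,T3] holders={T4}
Step 17: signal(T4) -> count=0 queue=[T2,T3] holders={T5}
Step 18: signal(T5) -> count=0 queue=[T3] holders={T2}
Final holders: T2

Answer: T2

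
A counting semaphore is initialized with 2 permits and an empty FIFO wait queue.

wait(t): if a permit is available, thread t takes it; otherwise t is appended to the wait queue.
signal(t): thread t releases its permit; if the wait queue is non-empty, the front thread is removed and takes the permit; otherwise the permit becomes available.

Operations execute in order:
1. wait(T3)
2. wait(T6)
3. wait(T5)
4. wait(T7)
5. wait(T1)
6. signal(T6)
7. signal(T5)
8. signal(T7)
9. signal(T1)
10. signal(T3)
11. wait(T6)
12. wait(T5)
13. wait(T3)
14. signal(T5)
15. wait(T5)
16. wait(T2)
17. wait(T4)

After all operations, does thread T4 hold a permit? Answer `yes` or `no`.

Step 1: wait(T3) -> count=1 queue=[] holders={T3}
Step 2: wait(T6) -> count=0 queue=[] holders={T3,T6}
Step 3: wait(T5) -> count=0 queue=[T5] holders={T3,T6}
Step 4: wait(T7) -> count=0 queue=[T5,T7] holders={T3,T6}
Step 5: wait(T1) -> count=0 queue=[T5,T7,T1] holders={T3,T6}
Step 6: signal(T6) -> count=0 queue=[T7,T1] holders={T3,T5}
Step 7: signal(T5) -> count=0 queue=[T1] holders={T3,T7}
Step 8: signal(T7) -> count=0 queue=[] holders={T1,T3}
Step 9: signal(T1) -> count=1 queue=[] holders={T3}
Step 10: signal(T3) -> count=2 queue=[] holders={none}
Step 11: wait(T6) -> count=1 queue=[] holders={T6}
Step 12: wait(T5) -> count=0 queue=[] holders={T5,T6}
Step 13: wait(T3) -> count=0 queue=[T3] holders={T5,T6}
Step 14: signal(T5) -> count=0 queue=[] holders={T3,T6}
Step 15: wait(T5) -> count=0 queue=[T5] holders={T3,T6}
Step 16: wait(T2) -> count=0 queue=[T5,T2] holders={T3,T6}
Step 17: wait(T4) -> count=0 queue=[T5,T2,T4] holders={T3,T6}
Final holders: {T3,T6} -> T4 not in holders

Answer: no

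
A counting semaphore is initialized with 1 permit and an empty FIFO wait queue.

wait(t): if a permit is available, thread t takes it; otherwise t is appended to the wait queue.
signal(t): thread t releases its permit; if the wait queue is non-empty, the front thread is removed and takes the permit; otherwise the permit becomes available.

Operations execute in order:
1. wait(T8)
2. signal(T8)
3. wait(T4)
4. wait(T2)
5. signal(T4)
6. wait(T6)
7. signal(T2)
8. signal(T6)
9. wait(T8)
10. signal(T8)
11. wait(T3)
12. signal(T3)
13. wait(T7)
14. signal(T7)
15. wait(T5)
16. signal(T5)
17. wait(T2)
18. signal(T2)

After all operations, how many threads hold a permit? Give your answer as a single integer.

Answer: 0

Derivation:
Step 1: wait(T8) -> count=0 queue=[] holders={T8}
Step 2: signal(T8) -> count=1 queue=[] holders={none}
Step 3: wait(T4) -> count=0 queue=[] holders={T4}
Step 4: wait(T2) -> count=0 queue=[T2] holders={T4}
Step 5: signal(T4) -> count=0 queue=[] holders={T2}
Step 6: wait(T6) -> count=0 queue=[T6] holders={T2}
Step 7: signal(T2) -> count=0 queue=[] holders={T6}
Step 8: signal(T6) -> count=1 queue=[] holders={none}
Step 9: wait(T8) -> count=0 queue=[] holders={T8}
Step 10: signal(T8) -> count=1 queue=[] holders={none}
Step 11: wait(T3) -> count=0 queue=[] holders={T3}
Step 12: signal(T3) -> count=1 queue=[] holders={none}
Step 13: wait(T7) -> count=0 queue=[] holders={T7}
Step 14: signal(T7) -> count=1 queue=[] holders={none}
Step 15: wait(T5) -> count=0 queue=[] holders={T5}
Step 16: signal(T5) -> count=1 queue=[] holders={none}
Step 17: wait(T2) -> count=0 queue=[] holders={T2}
Step 18: signal(T2) -> count=1 queue=[] holders={none}
Final holders: {none} -> 0 thread(s)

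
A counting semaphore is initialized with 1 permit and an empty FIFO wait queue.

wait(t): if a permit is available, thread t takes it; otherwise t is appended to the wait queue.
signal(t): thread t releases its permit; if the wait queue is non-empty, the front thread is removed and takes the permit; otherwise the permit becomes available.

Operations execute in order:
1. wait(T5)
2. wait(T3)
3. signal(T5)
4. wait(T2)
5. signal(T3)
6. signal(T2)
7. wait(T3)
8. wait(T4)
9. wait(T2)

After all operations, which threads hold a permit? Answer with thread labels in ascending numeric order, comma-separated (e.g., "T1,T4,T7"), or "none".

Step 1: wait(T5) -> count=0 queue=[] holders={T5}
Step 2: wait(T3) -> count=0 queue=[T3] holders={T5}
Step 3: signal(T5) -> count=0 queue=[] holders={T3}
Step 4: wait(T2) -> count=0 queue=[T2] holders={T3}
Step 5: signal(T3) -> count=0 queue=[] holders={T2}
Step 6: signal(T2) -> count=1 queue=[] holders={none}
Step 7: wait(T3) -> count=0 queue=[] holders={T3}
Step 8: wait(T4) -> count=0 queue=[T4] holders={T3}
Step 9: wait(T2) -> count=0 queue=[T4,T2] holders={T3}
Final holders: T3

Answer: T3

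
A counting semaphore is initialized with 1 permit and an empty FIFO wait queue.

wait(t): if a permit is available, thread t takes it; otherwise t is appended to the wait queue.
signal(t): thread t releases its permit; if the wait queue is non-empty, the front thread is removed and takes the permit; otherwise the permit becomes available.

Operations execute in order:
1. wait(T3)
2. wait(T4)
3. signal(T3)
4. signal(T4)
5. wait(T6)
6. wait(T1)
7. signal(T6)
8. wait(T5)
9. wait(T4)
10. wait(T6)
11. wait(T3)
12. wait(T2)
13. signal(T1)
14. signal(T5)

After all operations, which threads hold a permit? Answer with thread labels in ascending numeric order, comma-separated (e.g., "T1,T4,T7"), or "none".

Step 1: wait(T3) -> count=0 queue=[] holders={T3}
Step 2: wait(T4) -> count=0 queue=[T4] holders={T3}
Step 3: signal(T3) -> count=0 queue=[] holders={T4}
Step 4: signal(T4) -> count=1 queue=[] holders={none}
Step 5: wait(T6) -> count=0 queue=[] holders={T6}
Step 6: wait(T1) -> count=0 queue=[T1] holders={T6}
Step 7: signal(T6) -> count=0 queue=[] holders={T1}
Step 8: wait(T5) -> count=0 queue=[T5] holders={T1}
Step 9: wait(T4) -> count=0 queue=[T5,T4] holders={T1}
Step 10: wait(T6) -> count=0 queue=[T5,T4,T6] holders={T1}
Step 11: wait(T3) -> count=0 queue=[T5,T4,T6,T3] holders={T1}
Step 12: wait(T2) -> count=0 queue=[T5,T4,T6,T3,T2] holders={T1}
Step 13: signal(T1) -> count=0 queue=[T4,T6,T3,T2] holders={T5}
Step 14: signal(T5) -> count=0 queue=[T6,T3,T2] holders={T4}
Final holders: T4

Answer: T4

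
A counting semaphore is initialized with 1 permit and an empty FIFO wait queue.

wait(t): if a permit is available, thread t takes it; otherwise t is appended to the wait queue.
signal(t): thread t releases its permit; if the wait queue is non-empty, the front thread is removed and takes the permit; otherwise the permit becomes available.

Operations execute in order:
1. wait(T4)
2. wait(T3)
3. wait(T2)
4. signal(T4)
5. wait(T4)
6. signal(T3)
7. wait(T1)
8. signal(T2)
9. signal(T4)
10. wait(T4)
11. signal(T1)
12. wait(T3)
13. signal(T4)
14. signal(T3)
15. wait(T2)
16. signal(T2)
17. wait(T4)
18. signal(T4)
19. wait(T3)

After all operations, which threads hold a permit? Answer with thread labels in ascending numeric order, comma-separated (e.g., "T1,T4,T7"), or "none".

Step 1: wait(T4) -> count=0 queue=[] holders={T4}
Step 2: wait(T3) -> count=0 queue=[T3] holders={T4}
Step 3: wait(T2) -> count=0 queue=[T3,T2] holders={T4}
Step 4: signal(T4) -> count=0 queue=[T2] holders={T3}
Step 5: wait(T4) -> count=0 queue=[T2,T4] holders={T3}
Step 6: signal(T3) -> count=0 queue=[T4] holders={T2}
Step 7: wait(T1) -> count=0 queue=[T4,T1] holders={T2}
Step 8: signal(T2) -> count=0 queue=[T1] holders={T4}
Step 9: signal(T4) -> count=0 queue=[] holders={T1}
Step 10: wait(T4) -> count=0 queue=[T4] holders={T1}
Step 11: signal(T1) -> count=0 queue=[] holders={T4}
Step 12: wait(T3) -> count=0 queue=[T3] holders={T4}
Step 13: signal(T4) -> count=0 queue=[] holders={T3}
Step 14: signal(T3) -> count=1 queue=[] holders={none}
Step 15: wait(T2) -> count=0 queue=[] holders={T2}
Step 16: signal(T2) -> count=1 queue=[] holders={none}
Step 17: wait(T4) -> count=0 queue=[] holders={T4}
Step 18: signal(T4) -> count=1 queue=[] holders={none}
Step 19: wait(T3) -> count=0 queue=[] holders={T3}
Final holders: T3

Answer: T3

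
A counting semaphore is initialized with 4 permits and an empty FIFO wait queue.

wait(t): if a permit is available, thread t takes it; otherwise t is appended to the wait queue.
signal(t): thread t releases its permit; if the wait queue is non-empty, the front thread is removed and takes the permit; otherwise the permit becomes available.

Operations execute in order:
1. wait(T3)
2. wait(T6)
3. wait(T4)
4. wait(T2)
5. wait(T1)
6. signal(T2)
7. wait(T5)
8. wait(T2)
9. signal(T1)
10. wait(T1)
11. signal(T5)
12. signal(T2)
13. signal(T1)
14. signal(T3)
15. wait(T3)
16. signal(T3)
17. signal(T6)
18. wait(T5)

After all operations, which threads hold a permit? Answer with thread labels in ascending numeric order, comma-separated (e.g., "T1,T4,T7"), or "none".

Answer: T4,T5

Derivation:
Step 1: wait(T3) -> count=3 queue=[] holders={T3}
Step 2: wait(T6) -> count=2 queue=[] holders={T3,T6}
Step 3: wait(T4) -> count=1 queue=[] holders={T3,T4,T6}
Step 4: wait(T2) -> count=0 queue=[] holders={T2,T3,T4,T6}
Step 5: wait(T1) -> count=0 queue=[T1] holders={T2,T3,T4,T6}
Step 6: signal(T2) -> count=0 queue=[] holders={T1,T3,T4,T6}
Step 7: wait(T5) -> count=0 queue=[T5] holders={T1,T3,T4,T6}
Step 8: wait(T2) -> count=0 queue=[T5,T2] holders={T1,T3,T4,T6}
Step 9: signal(T1) -> count=0 queue=[T2] holders={T3,T4,T5,T6}
Step 10: wait(T1) -> count=0 queue=[T2,T1] holders={T3,T4,T5,T6}
Step 11: signal(T5) -> count=0 queue=[T1] holders={T2,T3,T4,T6}
Step 12: signal(T2) -> count=0 queue=[] holders={T1,T3,T4,T6}
Step 13: signal(T1) -> count=1 queue=[] holders={T3,T4,T6}
Step 14: signal(T3) -> count=2 queue=[] holders={T4,T6}
Step 15: wait(T3) -> count=1 queue=[] holders={T3,T4,T6}
Step 16: signal(T3) -> count=2 queue=[] holders={T4,T6}
Step 17: signal(T6) -> count=3 queue=[] holders={T4}
Step 18: wait(T5) -> count=2 queue=[] holders={T4,T5}
Final holders: T4,T5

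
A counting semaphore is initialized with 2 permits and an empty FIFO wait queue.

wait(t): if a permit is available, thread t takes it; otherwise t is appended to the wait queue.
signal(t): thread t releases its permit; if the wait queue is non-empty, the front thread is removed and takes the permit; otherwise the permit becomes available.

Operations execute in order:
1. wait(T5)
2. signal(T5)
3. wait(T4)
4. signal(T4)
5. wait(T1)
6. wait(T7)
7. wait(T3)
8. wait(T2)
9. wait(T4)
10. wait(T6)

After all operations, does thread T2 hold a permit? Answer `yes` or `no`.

Step 1: wait(T5) -> count=1 queue=[] holders={T5}
Step 2: signal(T5) -> count=2 queue=[] holders={none}
Step 3: wait(T4) -> count=1 queue=[] holders={T4}
Step 4: signal(T4) -> count=2 queue=[] holders={none}
Step 5: wait(T1) -> count=1 queue=[] holders={T1}
Step 6: wait(T7) -> count=0 queue=[] holders={T1,T7}
Step 7: wait(T3) -> count=0 queue=[T3] holders={T1,T7}
Step 8: wait(T2) -> count=0 queue=[T3,T2] holders={T1,T7}
Step 9: wait(T4) -> count=0 queue=[T3,T2,T4] holders={T1,T7}
Step 10: wait(T6) -> count=0 queue=[T3,T2,T4,T6] holders={T1,T7}
Final holders: {T1,T7} -> T2 not in holders

Answer: no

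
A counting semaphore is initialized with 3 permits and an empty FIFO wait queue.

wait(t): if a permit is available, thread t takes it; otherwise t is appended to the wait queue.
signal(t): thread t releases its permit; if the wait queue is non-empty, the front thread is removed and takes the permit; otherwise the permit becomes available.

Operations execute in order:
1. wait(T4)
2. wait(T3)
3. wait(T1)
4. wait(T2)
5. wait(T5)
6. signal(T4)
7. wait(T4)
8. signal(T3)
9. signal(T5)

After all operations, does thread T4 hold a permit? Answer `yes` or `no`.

Answer: yes

Derivation:
Step 1: wait(T4) -> count=2 queue=[] holders={T4}
Step 2: wait(T3) -> count=1 queue=[] holders={T3,T4}
Step 3: wait(T1) -> count=0 queue=[] holders={T1,T3,T4}
Step 4: wait(T2) -> count=0 queue=[T2] holders={T1,T3,T4}
Step 5: wait(T5) -> count=0 queue=[T2,T5] holders={T1,T3,T4}
Step 6: signal(T4) -> count=0 queue=[T5] holders={T1,T2,T3}
Step 7: wait(T4) -> count=0 queue=[T5,T4] holders={T1,T2,T3}
Step 8: signal(T3) -> count=0 queue=[T4] holders={T1,T2,T5}
Step 9: signal(T5) -> count=0 queue=[] holders={T1,T2,T4}
Final holders: {T1,T2,T4} -> T4 in holders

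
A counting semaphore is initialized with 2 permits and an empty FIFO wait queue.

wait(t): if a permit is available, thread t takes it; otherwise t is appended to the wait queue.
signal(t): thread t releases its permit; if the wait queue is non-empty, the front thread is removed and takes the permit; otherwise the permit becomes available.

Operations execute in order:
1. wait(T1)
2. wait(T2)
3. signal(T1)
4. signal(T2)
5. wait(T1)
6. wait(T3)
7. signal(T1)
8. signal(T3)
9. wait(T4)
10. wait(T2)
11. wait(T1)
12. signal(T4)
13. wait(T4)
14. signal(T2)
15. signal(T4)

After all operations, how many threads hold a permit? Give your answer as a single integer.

Answer: 1

Derivation:
Step 1: wait(T1) -> count=1 queue=[] holders={T1}
Step 2: wait(T2) -> count=0 queue=[] holders={T1,T2}
Step 3: signal(T1) -> count=1 queue=[] holders={T2}
Step 4: signal(T2) -> count=2 queue=[] holders={none}
Step 5: wait(T1) -> count=1 queue=[] holders={T1}
Step 6: wait(T3) -> count=0 queue=[] holders={T1,T3}
Step 7: signal(T1) -> count=1 queue=[] holders={T3}
Step 8: signal(T3) -> count=2 queue=[] holders={none}
Step 9: wait(T4) -> count=1 queue=[] holders={T4}
Step 10: wait(T2) -> count=0 queue=[] holders={T2,T4}
Step 11: wait(T1) -> count=0 queue=[T1] holders={T2,T4}
Step 12: signal(T4) -> count=0 queue=[] holders={T1,T2}
Step 13: wait(T4) -> count=0 queue=[T4] holders={T1,T2}
Step 14: signal(T2) -> count=0 queue=[] holders={T1,T4}
Step 15: signal(T4) -> count=1 queue=[] holders={T1}
Final holders: {T1} -> 1 thread(s)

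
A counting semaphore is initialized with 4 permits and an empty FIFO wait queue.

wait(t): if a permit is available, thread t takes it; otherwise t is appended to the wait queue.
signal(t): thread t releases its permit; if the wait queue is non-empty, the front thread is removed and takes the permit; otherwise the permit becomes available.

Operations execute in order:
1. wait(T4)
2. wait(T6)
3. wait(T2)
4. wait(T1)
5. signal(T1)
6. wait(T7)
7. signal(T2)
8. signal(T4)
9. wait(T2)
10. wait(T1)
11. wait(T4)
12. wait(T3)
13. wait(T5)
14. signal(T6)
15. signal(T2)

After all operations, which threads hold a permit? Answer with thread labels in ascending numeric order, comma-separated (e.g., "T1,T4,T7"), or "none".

Step 1: wait(T4) -> count=3 queue=[] holders={T4}
Step 2: wait(T6) -> count=2 queue=[] holders={T4,T6}
Step 3: wait(T2) -> count=1 queue=[] holders={T2,T4,T6}
Step 4: wait(T1) -> count=0 queue=[] holders={T1,T2,T4,T6}
Step 5: signal(T1) -> count=1 queue=[] holders={T2,T4,T6}
Step 6: wait(T7) -> count=0 queue=[] holders={T2,T4,T6,T7}
Step 7: signal(T2) -> count=1 queue=[] holders={T4,T6,T7}
Step 8: signal(T4) -> count=2 queue=[] holders={T6,T7}
Step 9: wait(T2) -> count=1 queue=[] holders={T2,T6,T7}
Step 10: wait(T1) -> count=0 queue=[] holders={T1,T2,T6,T7}
Step 11: wait(T4) -> count=0 queue=[T4] holders={T1,T2,T6,T7}
Step 12: wait(T3) -> count=0 queue=[T4,T3] holders={T1,T2,T6,T7}
Step 13: wait(T5) -> count=0 queue=[T4,T3,T5] holders={T1,T2,T6,T7}
Step 14: signal(T6) -> count=0 queue=[T3,T5] holders={T1,T2,T4,T7}
Step 15: signal(T2) -> count=0 queue=[T5] holders={T1,T3,T4,T7}
Final holders: T1,T3,T4,T7

Answer: T1,T3,T4,T7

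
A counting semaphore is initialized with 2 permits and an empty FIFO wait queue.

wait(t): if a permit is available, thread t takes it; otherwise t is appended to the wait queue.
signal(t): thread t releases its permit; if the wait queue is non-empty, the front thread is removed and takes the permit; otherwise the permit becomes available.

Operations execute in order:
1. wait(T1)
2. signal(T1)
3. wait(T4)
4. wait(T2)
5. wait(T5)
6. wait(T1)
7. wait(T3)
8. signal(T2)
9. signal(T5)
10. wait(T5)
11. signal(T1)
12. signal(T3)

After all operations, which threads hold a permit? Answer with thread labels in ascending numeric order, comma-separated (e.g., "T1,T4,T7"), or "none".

Step 1: wait(T1) -> count=1 queue=[] holders={T1}
Step 2: signal(T1) -> count=2 queue=[] holders={none}
Step 3: wait(T4) -> count=1 queue=[] holders={T4}
Step 4: wait(T2) -> count=0 queue=[] holders={T2,T4}
Step 5: wait(T5) -> count=0 queue=[T5] holders={T2,T4}
Step 6: wait(T1) -> count=0 queue=[T5,T1] holders={T2,T4}
Step 7: wait(T3) -> count=0 queue=[T5,T1,T3] holders={T2,T4}
Step 8: signal(T2) -> count=0 queue=[T1,T3] holders={T4,T5}
Step 9: signal(T5) -> count=0 queue=[T3] holders={T1,T4}
Step 10: wait(T5) -> count=0 queue=[T3,T5] holders={T1,T4}
Step 11: signal(T1) -> count=0 queue=[T5] holders={T3,T4}
Step 12: signal(T3) -> count=0 queue=[] holders={T4,T5}
Final holders: T4,T5

Answer: T4,T5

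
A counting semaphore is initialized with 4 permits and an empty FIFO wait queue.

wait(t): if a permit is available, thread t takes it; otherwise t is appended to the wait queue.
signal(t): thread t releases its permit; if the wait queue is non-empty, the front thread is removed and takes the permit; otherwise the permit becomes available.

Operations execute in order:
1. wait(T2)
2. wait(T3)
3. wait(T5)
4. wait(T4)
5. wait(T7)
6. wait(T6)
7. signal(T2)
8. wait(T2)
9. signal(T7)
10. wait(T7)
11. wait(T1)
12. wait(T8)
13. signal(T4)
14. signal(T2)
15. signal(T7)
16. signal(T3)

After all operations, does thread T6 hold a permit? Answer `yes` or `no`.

Answer: yes

Derivation:
Step 1: wait(T2) -> count=3 queue=[] holders={T2}
Step 2: wait(T3) -> count=2 queue=[] holders={T2,T3}
Step 3: wait(T5) -> count=1 queue=[] holders={T2,T3,T5}
Step 4: wait(T4) -> count=0 queue=[] holders={T2,T3,T4,T5}
Step 5: wait(T7) -> count=0 queue=[T7] holders={T2,T3,T4,T5}
Step 6: wait(T6) -> count=0 queue=[T7,T6] holders={T2,T3,T4,T5}
Step 7: signal(T2) -> count=0 queue=[T6] holders={T3,T4,T5,T7}
Step 8: wait(T2) -> count=0 queue=[T6,T2] holders={T3,T4,T5,T7}
Step 9: signal(T7) -> count=0 queue=[T2] holders={T3,T4,T5,T6}
Step 10: wait(T7) -> count=0 queue=[T2,T7] holders={T3,T4,T5,T6}
Step 11: wait(T1) -> count=0 queue=[T2,T7,T1] holders={T3,T4,T5,T6}
Step 12: wait(T8) -> count=0 queue=[T2,T7,T1,T8] holders={T3,T4,T5,T6}
Step 13: signal(T4) -> count=0 queue=[T7,T1,T8] holders={T2,T3,T5,T6}
Step 14: signal(T2) -> count=0 queue=[T1,T8] holders={T3,T5,T6,T7}
Step 15: signal(T7) -> count=0 queue=[T8] holders={T1,T3,T5,T6}
Step 16: signal(T3) -> count=0 queue=[] holders={T1,T5,T6,T8}
Final holders: {T1,T5,T6,T8} -> T6 in holders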